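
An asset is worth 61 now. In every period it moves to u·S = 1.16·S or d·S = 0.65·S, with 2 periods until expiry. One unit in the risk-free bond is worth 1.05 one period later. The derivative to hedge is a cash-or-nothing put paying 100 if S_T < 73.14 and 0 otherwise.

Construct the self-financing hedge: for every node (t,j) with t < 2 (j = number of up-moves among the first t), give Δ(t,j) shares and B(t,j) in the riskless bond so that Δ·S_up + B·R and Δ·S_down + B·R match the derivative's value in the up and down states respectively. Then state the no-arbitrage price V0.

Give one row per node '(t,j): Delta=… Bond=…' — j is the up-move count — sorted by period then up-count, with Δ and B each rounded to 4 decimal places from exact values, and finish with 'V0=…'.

Since d<R<u, set p* = (R−d)/(u−d) = 0.7843; price each node as the discounted p*-expectation of its children.
Terminal payoffs: V(2,0)=100.0000, V(2,1)=100.0000, V(2,2)=0.0000
(1,0): S=39.6500. Δ = (V_up−V_dn)/(S_up−S_dn) = (100.0000−100.0000)/(45.9940−25.7725) = 0.0000. V = [p*·100.0000 + (1−p*)·100.0000]/1.05 = 95.2381. B = V − Δ·S = 95.2381.
(1,1): S=70.7600. Δ = (V_up−V_dn)/(S_up−S_dn) = (0.0000−100.0000)/(82.0816−45.9940) = -2.7710. V = [p*·0.0000 + (1−p*)·100.0000]/1.05 = 20.5415. B = V − Δ·S = 216.6200.
(0,0): S=61.0000. Δ = (V_up−V_dn)/(S_up−S_dn) = (20.5415−95.2381)/(70.7600−39.6500) = -2.4010. V = [p*·20.5415 + (1−p*)·95.2381]/1.05 = 34.9072. B = V − Δ·S = 181.3710.
Each (Δ,B) replicates both successor values, so the strategy is self-financing and V0 is arbitrage-free.

(0,0): Delta=-2.4010 Bond=181.3710
(1,0): Delta=0.0000 Bond=95.2381
(1,1): Delta=-2.7710 Bond=216.6200
V0=34.9072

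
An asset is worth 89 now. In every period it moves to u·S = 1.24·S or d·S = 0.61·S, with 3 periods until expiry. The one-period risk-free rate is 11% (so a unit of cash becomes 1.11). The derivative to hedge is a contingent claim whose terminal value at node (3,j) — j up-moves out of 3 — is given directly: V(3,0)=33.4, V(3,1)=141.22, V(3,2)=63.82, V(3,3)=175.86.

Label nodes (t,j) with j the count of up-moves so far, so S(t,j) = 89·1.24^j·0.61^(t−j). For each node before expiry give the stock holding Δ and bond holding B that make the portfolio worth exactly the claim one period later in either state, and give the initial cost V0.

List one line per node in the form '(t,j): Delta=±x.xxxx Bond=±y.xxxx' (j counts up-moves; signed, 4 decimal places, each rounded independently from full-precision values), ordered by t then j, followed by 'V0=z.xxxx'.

Under the risk-neutral measure, an up-move has probability p* = (R−d)/(u−d) = 0.7937 and values discount at R = 1.11.
Terminal values V(3,·): V(3,0)=33.4000, V(3,1)=141.2200, V(3,2)=63.8200, V(3,3)=175.8600
  t=2,j=0: stock 33.1169 → up 41.0650 (V=141.2200), down 20.2013 (V=33.4000). Price 107.1815; hedge Δ=5.1678, bond B=-63.9614.
  t=2,j=1: stock 67.3196 → up 83.4763 (V=63.8200), down 41.0650 (V=141.2200). Price 71.8842; hedge Δ=-1.8250, bond B=194.7413.
  t=2,j=2: stock 136.8464 → up 169.6895 (V=175.8600), down 83.4763 (V=63.8200). Price 137.6042; hedge Δ=1.2996, bond B=-40.2371.
  t=1,j=0: stock 54.2900 → up 67.3196 (V=71.8842), down 33.1169 (V=107.1815). Price 71.3223; hedge Δ=-1.0320, bond B=127.3497.
  t=1,j=1: stock 110.3600 → up 136.8464 (V=137.6042), down 67.3196 (V=71.8842). Price 111.7504; hedge Δ=0.9452, bond B=7.4329.
  t=0,j=0: stock 89.0000 → up 110.3600 (V=111.7504), down 54.2900 (V=71.3223). Price 93.1604; hedge Δ=0.7210, bond B=28.9889.
The time-0 hedge costs 93.1604, which is the no-arbitrage price.

(0,0): Delta=0.7210 Bond=28.9889
(1,0): Delta=-1.0320 Bond=127.3497
(1,1): Delta=0.9452 Bond=7.4329
(2,0): Delta=5.1678 Bond=-63.9614
(2,1): Delta=-1.8250 Bond=194.7413
(2,2): Delta=1.2996 Bond=-40.2371
V0=93.1604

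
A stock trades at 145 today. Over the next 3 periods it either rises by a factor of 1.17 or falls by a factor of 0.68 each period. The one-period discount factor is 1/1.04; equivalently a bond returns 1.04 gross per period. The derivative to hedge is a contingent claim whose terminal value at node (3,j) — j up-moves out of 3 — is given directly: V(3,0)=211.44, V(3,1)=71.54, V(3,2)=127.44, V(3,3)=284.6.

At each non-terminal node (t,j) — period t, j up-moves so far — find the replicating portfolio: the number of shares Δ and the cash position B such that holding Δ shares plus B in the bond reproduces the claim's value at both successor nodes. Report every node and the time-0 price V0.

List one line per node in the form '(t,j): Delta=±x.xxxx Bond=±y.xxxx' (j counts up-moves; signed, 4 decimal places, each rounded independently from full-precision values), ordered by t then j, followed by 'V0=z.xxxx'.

(0,0): Delta=1.2593 Bond=-20.2162
(1,0): Delta=0.0787 Bond=95.3869
(1,1): Delta=1.5071 Bond=-63.0624
(2,0): Delta=-4.2583 Bond=389.9874
(2,1): Delta=0.9889 Bond=-5.8034
(2,2): Delta=1.6159 Bond=-87.1727
V0=162.3851

Under the risk-neutral measure, an up-move has probability p* = (R−d)/(u−d) = 0.7347 and values discount at R = 1.04.
Terminal values V(3,·): V(3,0)=211.4400, V(3,1)=71.5400, V(3,2)=127.4400, V(3,3)=284.6000
Node (2,0) S=67.0480: V=(p*·71.5400+(1−p*)·211.4400)/1.04=104.4772; Δ=(71.5400−211.4400)/(78.4462−45.5926)=-4.2583; B=V−Δ·S=389.9874
Node (2,1) S=115.3620: V=(p*·127.4400+(1−p*)·71.5400)/1.04=108.2783; Δ=(127.4400−71.5400)/(134.9735−78.4462)=0.9889; B=V−Δ·S=-5.8034
Node (2,2) S=198.4905: V=(p*·284.6000+(1−p*)·127.4400)/1.04=233.5620; Δ=(284.6000−127.4400)/(232.2339−134.9735)=1.6159; B=V−Δ·S=-87.1727
Node (1,0) S=98.6000: V=(p*·108.2783+(1−p*)·104.4772)/1.04=103.1441; Δ=(108.2783−104.4772)/(115.3620−67.0480)=0.0787; B=V−Δ·S=95.3869
Node (1,1) S=169.6500: V=(p*·233.5620+(1−p*)·108.2783)/1.04=192.6187; Δ=(233.5620−108.2783)/(198.4905−115.3620)=1.5071; B=V−Δ·S=-63.0624
Node (0,0) S=145.0000: V=(p*·192.6187+(1−p*)·103.1441)/1.04=162.3851; Δ=(192.6187−103.1441)/(169.6500−98.6000)=1.2593; B=V−Δ·S=-20.2162
Check: Δ(0,0)·S0 + B(0,0) = 162.3851 = V0.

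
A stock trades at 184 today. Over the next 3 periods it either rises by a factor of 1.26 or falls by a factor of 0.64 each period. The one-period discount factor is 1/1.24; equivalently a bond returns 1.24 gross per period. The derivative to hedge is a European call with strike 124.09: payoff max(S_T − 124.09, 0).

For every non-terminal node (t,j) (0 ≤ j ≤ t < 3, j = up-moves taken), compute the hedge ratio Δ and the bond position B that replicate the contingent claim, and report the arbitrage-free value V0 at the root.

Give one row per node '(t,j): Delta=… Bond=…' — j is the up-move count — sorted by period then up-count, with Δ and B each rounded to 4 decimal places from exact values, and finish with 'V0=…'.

(0,0): Delta=0.9894 Bond=-63.0774
(1,0): Delta=0.6720 Bond=-40.8431
(1,1): Delta=0.9947 Bond=-79.4618
(2,0): Delta=0.0000 Bond=0.0000
(2,1): Delta=0.6834 Bond=-52.3336
(2,2): Delta=1.0000 Bond=-100.0726
V0=118.9639

No-arbitrage ⇒ martingale measure with p* = (R−d)/(u−d) = 0.9677.
Payoff layer (t=3): V(3,0)=0.0000, V(3,1)=0.0000, V(3,2)=62.8658, V(3,3)=243.9792
(2,0): S=75.3664. Δ = (V_up−V_dn)/(S_up−S_dn) = (0.0000−0.0000)/(94.9617−48.2345) = 0.0000. V = [p*·0.0000 + (1−p*)·0.0000]/1.24 = 0.0000. B = V − Δ·S = 0.0000.
(2,1): S=148.3776. Δ = (V_up−V_dn)/(S_up−S_dn) = (62.8658−0.0000)/(186.9558−94.9617) = 0.6834. V = [p*·62.8658 + (1−p*)·0.0000]/1.24 = 49.0628. B = V − Δ·S = -52.3336.
(2,2): S=292.1184. Δ = (V_up−V_dn)/(S_up−S_dn) = (243.9792−62.8658)/(368.0692−186.9558) = 1.0000. V = [p*·243.9792 + (1−p*)·62.8658]/1.24 = 192.0458. B = V − Δ·S = -100.0726.
(1,0): S=117.7600. Δ = (V_up−V_dn)/(S_up−S_dn) = (49.0628−0.0000)/(148.3776−75.3664) = 0.6720. V = [p*·49.0628 + (1−p*)·0.0000]/1.24 = 38.2904. B = V − Δ·S = -40.8431.
(1,1): S=231.8400. Δ = (V_up−V_dn)/(S_up−S_dn) = (192.0458−49.0628)/(292.1184−148.3776) = 0.9947. V = [p*·192.0458 + (1−p*)·49.0628]/1.24 = 151.1560. B = V − Δ·S = -79.4618.
(0,0): S=184.0000. Δ = (V_up−V_dn)/(S_up−S_dn) = (151.1560−38.2904)/(231.8400−117.7600) = 0.9894. V = [p*·151.1560 + (1−p*)·38.2904]/1.24 = 118.9639. B = V − Δ·S = -63.0774.
Check: Δ(0,0)·S0 + B(0,0) = 118.9639 = V0.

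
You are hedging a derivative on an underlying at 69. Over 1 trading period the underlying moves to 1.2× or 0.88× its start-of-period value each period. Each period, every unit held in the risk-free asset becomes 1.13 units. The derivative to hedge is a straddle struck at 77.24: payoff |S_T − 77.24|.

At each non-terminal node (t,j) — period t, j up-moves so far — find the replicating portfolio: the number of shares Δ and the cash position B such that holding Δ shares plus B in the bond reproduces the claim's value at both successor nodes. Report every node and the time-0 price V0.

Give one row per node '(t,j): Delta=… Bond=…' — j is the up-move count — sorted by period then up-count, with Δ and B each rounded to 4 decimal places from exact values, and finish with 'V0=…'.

(0,0): Delta=-0.4964 Bond=41.2920
V0=7.0420

Since d<R<u, set p* = (R−d)/(u−d) = 0.7812; price each node as the discounted p*-expectation of its children.
Terminal values V(1,·): V(1,0)=16.5200, V(1,1)=5.5600
(0,0): S=69.0000. Δ = (V_up−V_dn)/(S_up−S_dn) = (5.5600−16.5200)/(82.8000−60.7200) = -0.4964. V = [p*·5.5600 + (1−p*)·16.5200]/1.13 = 7.0420. B = V − Δ·S = 41.2920.
Check: Δ(0,0)·S0 + B(0,0) = 7.0420 = V0.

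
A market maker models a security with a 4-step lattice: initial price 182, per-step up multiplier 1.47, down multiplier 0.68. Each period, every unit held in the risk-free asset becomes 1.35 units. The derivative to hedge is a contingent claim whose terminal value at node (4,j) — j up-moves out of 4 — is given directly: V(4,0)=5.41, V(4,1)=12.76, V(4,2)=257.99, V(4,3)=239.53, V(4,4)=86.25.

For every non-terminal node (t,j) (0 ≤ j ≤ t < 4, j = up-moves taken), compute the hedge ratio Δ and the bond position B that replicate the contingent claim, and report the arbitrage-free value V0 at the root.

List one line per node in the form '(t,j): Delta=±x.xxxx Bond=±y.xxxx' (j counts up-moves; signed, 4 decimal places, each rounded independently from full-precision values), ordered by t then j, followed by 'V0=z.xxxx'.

Under the risk-neutral measure, an up-move has probability p* = (R−d)/(u−d) = 0.8481 and values discount at R = 1.35.
Terminal values V(4,·): V(4,0)=5.4100, V(4,1)=12.7600, V(4,2)=257.9900, V(4,3)=239.5300, V(4,4)=86.2500
(3,0): S=57.2266. Δ = (V_up−V_dn)/(S_up−S_dn) = (12.7600−5.4100)/(84.1231−38.9141) = 0.1626. V = [p*·12.7600 + (1−p*)·5.4100]/1.35 = 8.6248. B = V − Δ·S = -0.6789.
(3,1): S=123.7105. Δ = (V_up−V_dn)/(S_up−S_dn) = (257.9900−12.7600)/(181.8544−84.1231) = 2.5092. V = [p*·257.9900 + (1−p*)·12.7600]/1.35 = 163.5110. B = V − Δ·S = -146.9067.
(3,2): S=267.4330. Δ = (V_up−V_dn)/(S_up−S_dn) = (239.5300−257.9900)/(393.1265−181.8544) = -0.0874. V = [p*·239.5300 + (1−p*)·257.9900]/1.35 = 179.5067. B = V − Δ·S = 202.8738.
(3,3): S=578.1272. Δ = (V_up−V_dn)/(S_up−S_dn) = (86.2500−239.5300)/(849.8470−393.1265) = -0.3356. V = [p*·86.2500 + (1−p*)·239.5300]/1.35 = 81.1356. B = V − Δ·S = 275.1609.
(2,0): S=84.1568. Δ = (V_up−V_dn)/(S_up−S_dn) = (163.5110−8.6248)/(123.7105−57.2266) = 2.3297. V = [p*·163.5110 + (1−p*)·8.6248]/1.35 = 103.6919. B = V − Δ·S = -92.3666.
(2,1): S=181.9272. Δ = (V_up−V_dn)/(S_up−S_dn) = (179.5067−163.5110)/(267.4330−123.7105) = 0.1113. V = [p*·179.5067 + (1−p*)·163.5110]/1.35 = 131.1681. B = V − Δ·S = 110.9204.
(2,2): S=393.2838. Δ = (V_up−V_dn)/(S_up−S_dn) = (81.1356−179.5067)/(578.1272−267.4330) = -0.3166. V = [p*·81.1356 + (1−p*)·179.5067]/1.35 = 71.1689. B = V − Δ·S = 195.6893.
(1,0): S=123.7600. Δ = (V_up−V_dn)/(S_up−S_dn) = (131.1681−103.6919)/(181.9272−84.1568) = 0.2810. V = [p*·131.1681 + (1−p*)·103.6919]/1.35 = 94.0700. B = V − Δ·S = 59.2899.
(1,1): S=267.5400. Δ = (V_up−V_dn)/(S_up−S_dn) = (71.1689−131.1681)/(393.2838−181.9272) = -0.2839. V = [p*·71.1689 + (1−p*)·131.1681]/1.35 = 59.4687. B = V − Δ·S = 135.4171.
(0,0): S=182.0000. Δ = (V_up−V_dn)/(S_up−S_dn) = (59.4687−94.0700)/(267.5400−123.7600) = -0.2407. V = [p*·59.4687 + (1−p*)·94.0700]/1.35 = 47.9441. B = V − Δ·S = 91.7433.
Check: Δ(0,0)·S0 + B(0,0) = 47.9441 = V0.

(0,0): Delta=-0.2407 Bond=91.7433
(1,0): Delta=0.2810 Bond=59.2899
(1,1): Delta=-0.2839 Bond=135.4171
(2,0): Delta=2.3297 Bond=-92.3666
(2,1): Delta=0.1113 Bond=110.9204
(2,2): Delta=-0.3166 Bond=195.6893
(3,0): Delta=0.1626 Bond=-0.6789
(3,1): Delta=2.5092 Bond=-146.9067
(3,2): Delta=-0.0874 Bond=202.8738
(3,3): Delta=-0.3356 Bond=275.1609
V0=47.9441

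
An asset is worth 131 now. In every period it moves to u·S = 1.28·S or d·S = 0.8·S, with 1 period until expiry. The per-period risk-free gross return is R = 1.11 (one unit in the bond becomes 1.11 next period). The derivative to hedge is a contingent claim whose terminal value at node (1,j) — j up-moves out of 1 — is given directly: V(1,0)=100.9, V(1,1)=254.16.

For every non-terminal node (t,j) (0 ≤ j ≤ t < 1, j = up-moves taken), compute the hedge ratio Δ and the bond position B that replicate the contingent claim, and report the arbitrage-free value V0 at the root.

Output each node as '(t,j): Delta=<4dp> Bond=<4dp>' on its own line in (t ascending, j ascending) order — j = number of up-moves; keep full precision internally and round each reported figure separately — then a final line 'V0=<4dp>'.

Risk-neutral probability p* = (R−d)/(u−d) = (1.11−0.8)/(1.28−0.8) = 0.6458.
Payoff layer (t=1): V(1,0)=100.9000, V(1,1)=254.1600
(0,0): S=131.0000. Δ = (V_up−V_dn)/(S_up−S_dn) = (254.1600−100.9000)/(167.6800−104.8000) = 2.4373. V = [p*·254.1600 + (1−p*)·100.9000]/1.11 = 180.0724. B = V − Δ·S = -139.2192.
The time-0 hedge costs 180.0724, which is the no-arbitrage price.

(0,0): Delta=2.4373 Bond=-139.2192
V0=180.0724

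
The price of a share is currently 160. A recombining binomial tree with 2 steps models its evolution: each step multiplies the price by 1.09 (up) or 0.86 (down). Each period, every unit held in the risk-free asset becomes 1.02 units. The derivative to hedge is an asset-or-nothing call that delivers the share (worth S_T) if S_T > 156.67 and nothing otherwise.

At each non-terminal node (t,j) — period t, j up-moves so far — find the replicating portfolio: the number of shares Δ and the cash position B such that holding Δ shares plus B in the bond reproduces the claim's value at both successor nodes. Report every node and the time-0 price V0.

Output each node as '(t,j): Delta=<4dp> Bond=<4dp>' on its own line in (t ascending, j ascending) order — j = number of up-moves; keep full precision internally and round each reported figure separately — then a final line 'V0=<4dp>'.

(0,0): Delta=3.5230 Bond=-475.2645
(1,0): Delta=0.0000 Bond=0.0000
(1,1): Delta=4.7391 Bond=-696.8566
V0=88.4213

The replicating-portfolio and risk-neutral prices coincide; use p* = (1.02−0.86)/(1.09−0.86) = 0.6957 for the latter.
At expiry t=2: V(2,0)=0.0000, V(2,1)=0.0000, V(2,2)=190.0960
  t=1,j=0: stock 137.6000 → up 149.9840 (V=0.0000), down 118.3360 (V=0.0000). Price 0.0000; hedge Δ=0.0000, bond B=0.0000.
  t=1,j=1: stock 174.4000 → up 190.0960 (V=190.0960), down 149.9840 (V=0.0000). Price 129.6477; hedge Δ=4.7391, bond B=-696.8566.
  t=0,j=0: stock 160.0000 → up 174.4000 (V=129.6477), down 137.6000 (V=0.0000). Price 88.4213; hedge Δ=3.5230, bond B=-475.2645.
Check: Δ(0,0)·S0 + B(0,0) = 88.4213 = V0.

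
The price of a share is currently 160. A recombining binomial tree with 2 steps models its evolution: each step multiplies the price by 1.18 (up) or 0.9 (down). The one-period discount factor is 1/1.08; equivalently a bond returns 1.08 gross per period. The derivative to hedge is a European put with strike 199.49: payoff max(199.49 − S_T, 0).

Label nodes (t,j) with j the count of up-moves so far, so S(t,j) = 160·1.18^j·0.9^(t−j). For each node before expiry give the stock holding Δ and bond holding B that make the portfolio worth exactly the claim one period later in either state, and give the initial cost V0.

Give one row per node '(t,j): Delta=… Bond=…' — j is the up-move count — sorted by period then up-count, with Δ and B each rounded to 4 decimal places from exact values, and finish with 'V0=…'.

The replicating-portfolio and risk-neutral prices coincide; use p* = (1.08−0.9)/(1.18−0.9) = 0.6429 for the latter.
Terminal payoffs: V(2,0)=69.8900, V(2,1)=29.5700, V(2,2)=0.0000
Node (1,0) S=144.0000: V=(p*·29.5700+(1−p*)·69.8900)/1.08=40.7130; Δ=(29.5700−69.8900)/(169.9200−129.6000)=-1.0000; B=V−Δ·S=184.7130
Node (1,1) S=188.8000: V=(p*·0.0000+(1−p*)·29.5700)/1.08=9.7784; Δ=(0.0000−29.5700)/(222.7840−169.9200)=-0.5594; B=V−Δ·S=115.3856
Node (0,0) S=160.0000: V=(p*·9.7784+(1−p*)·40.7130)/1.08=19.2838; Δ=(9.7784−40.7130)/(188.8000−144.0000)=-0.6905; B=V−Δ·S=129.7642
Root portfolio cost Δ·160+B reproduces V0=19.2838.

(0,0): Delta=-0.6905 Bond=129.7642
(1,0): Delta=-1.0000 Bond=184.7130
(1,1): Delta=-0.5594 Bond=115.3856
V0=19.2838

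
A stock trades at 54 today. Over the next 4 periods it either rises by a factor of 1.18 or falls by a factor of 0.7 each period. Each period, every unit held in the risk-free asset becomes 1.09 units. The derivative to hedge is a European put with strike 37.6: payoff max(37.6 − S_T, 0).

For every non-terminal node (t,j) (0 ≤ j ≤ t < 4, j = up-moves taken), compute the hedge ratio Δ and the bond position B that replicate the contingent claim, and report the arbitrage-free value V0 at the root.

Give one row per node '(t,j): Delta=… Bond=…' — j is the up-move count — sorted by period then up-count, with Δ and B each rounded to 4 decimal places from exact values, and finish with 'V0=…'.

(0,0): Delta=-0.0484 Bond=2.9478
(1,0): Delta=-0.2495 Bond=10.8158
(1,1): Delta=-0.0208 Bond=1.4586
(2,0): Delta=-1.0000 Bond=31.6472
(2,1): Delta=-0.1468 Bond=7.2066
(2,2): Delta=-0.0036 Bond=0.2937
(3,0): Delta=-1.0000 Bond=34.4954
(3,1): Delta=-1.0000 Bond=34.4954
(3,2): Delta=-0.0300 Bond=1.7075
(3,3): Delta=0.0000 Bond=0.0000
V0=0.3352

Since d<R<u, set p* = (R−d)/(u−d) = 0.8125; price each node as the discounted p*-expectation of its children.
Terminal values V(4,·): V(4,0)=24.6346, V(4,1)=15.7440, V(4,2)=0.7571, V(4,3)=0.0000, V(4,4)=0.0000
(3,0): S=18.5220. Δ = (V_up−V_dn)/(S_up−S_dn) = (15.7440−24.6346)/(21.8560−12.9654) = -1.0000. V = [p*·15.7440 + (1−p*)·24.6346]/1.09 = 15.9734. B = V − Δ·S = 34.4954.
(3,1): S=31.2228. Δ = (V_up−V_dn)/(S_up−S_dn) = (0.7571−15.7440)/(36.8429−21.8560) = -1.0000. V = [p*·0.7571 + (1−p*)·15.7440]/1.09 = 3.2726. B = V − Δ·S = 34.4954.
(3,2): S=52.6327. Δ = (V_up−V_dn)/(S_up−S_dn) = (0.0000−0.7571)/(62.1066−36.8429) = -0.0300. V = [p*·0.0000 + (1−p*)·0.7571]/1.09 = 0.1302. B = V − Δ·S = 1.7075.
(3,3): S=88.7237. Δ = (V_up−V_dn)/(S_up−S_dn) = (0.0000−0.0000)/(104.6940−62.1066) = 0.0000. V = [p*·0.0000 + (1−p*)·0.0000]/1.09 = 0.0000. B = V − Δ·S = 0.0000.
(2,0): S=26.4600. Δ = (V_up−V_dn)/(S_up−S_dn) = (3.2726−15.9734)/(31.2228−18.5220) = -1.0000. V = [p*·3.2726 + (1−p*)·15.9734]/1.09 = 5.1872. B = V − Δ·S = 31.6472.
(2,1): S=44.6040. Δ = (V_up−V_dn)/(S_up−S_dn) = (0.1302−3.2726)/(52.6327−31.2228) = -0.1468. V = [p*·0.1302 + (1−p*)·3.2726]/1.09 = 0.6600. B = V − Δ·S = 7.2066.
(2,2): S=75.1896. Δ = (V_up−V_dn)/(S_up−S_dn) = (0.0000−0.1302)/(88.7237−52.6327) = -0.0036. V = [p*·0.0000 + (1−p*)·0.1302]/1.09 = 0.0224. B = V − Δ·S = 0.2937.
(1,0): S=37.8000. Δ = (V_up−V_dn)/(S_up−S_dn) = (0.6600−5.1872)/(44.6040−26.4600) = -0.2495. V = [p*·0.6600 + (1−p*)·5.1872]/1.09 = 1.3843. B = V − Δ·S = 10.8158.
(1,1): S=63.7200. Δ = (V_up−V_dn)/(S_up−S_dn) = (0.0224−0.6600)/(75.1896−44.6040) = -0.0208. V = [p*·0.0224 + (1−p*)·0.6600]/1.09 = 0.1302. B = V − Δ·S = 1.4586.
(0,0): S=54.0000. Δ = (V_up−V_dn)/(S_up−S_dn) = (0.1302−1.3843)/(63.7200−37.8000) = -0.0484. V = [p*·0.1302 + (1−p*)·1.3843]/1.09 = 0.3352. B = V − Δ·S = 2.9478.
Check: Δ(0,0)·S0 + B(0,0) = 0.3352 = V0.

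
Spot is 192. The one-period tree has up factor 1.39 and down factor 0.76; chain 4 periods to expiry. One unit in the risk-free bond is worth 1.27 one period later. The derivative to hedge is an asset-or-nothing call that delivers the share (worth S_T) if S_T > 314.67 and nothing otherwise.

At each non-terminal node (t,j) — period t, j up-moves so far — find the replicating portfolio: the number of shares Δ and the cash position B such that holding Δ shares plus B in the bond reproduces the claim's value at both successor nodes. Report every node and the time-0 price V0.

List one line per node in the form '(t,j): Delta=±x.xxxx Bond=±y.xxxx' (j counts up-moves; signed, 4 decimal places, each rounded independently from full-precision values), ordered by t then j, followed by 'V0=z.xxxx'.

No-arbitrage ⇒ martingale measure with p* = (R−d)/(u−d) = 0.8095.
Payoff layer (t=4): V(4,0)=0.0000, V(4,1)=0.0000, V(4,2)=0.0000, V(4,3)=391.8855, V(4,4)=716.7380
Node (3,0) S=84.2834: V=(p*·0.0000+(1−p*)·0.0000)/1.27=0.0000; Δ=(0.0000−0.0000)/(117.1539−64.0554)=0.0000; B=V−Δ·S=0.0000
Node (3,1) S=154.1499: V=(p*·0.0000+(1−p*)·0.0000)/1.27=0.0000; Δ=(0.0000−0.0000)/(214.2683−117.1539)=0.0000; B=V−Δ·S=0.0000
Node (3,2) S=281.9320: V=(p*·391.8855+(1−p*)·0.0000)/1.27=249.7958; Δ=(391.8855−0.0000)/(391.8855−214.2683)=2.2063; B=V−Δ·S=-372.2447
Node (3,3) S=515.6388: V=(p*·716.7380+(1−p*)·391.8855)/1.27=515.6388; Δ=(716.7380−391.8855)/(716.7380−391.8855)=1.0000; B=V−Δ·S=0.0000
Node (2,0) S=110.8992: V=(p*·0.0000+(1−p*)·0.0000)/1.27=0.0000; Δ=(0.0000−0.0000)/(154.1499−84.2834)=0.0000; B=V−Δ·S=0.0000
Node (2,1) S=202.8288: V=(p*·249.7958+(1−p*)·0.0000)/1.27=159.2249; Δ=(249.7958−0.0000)/(281.9320−154.1499)=1.9549; B=V−Δ·S=-237.2763
Node (2,2) S=370.9632: V=(p*·515.6388+(1−p*)·249.7958)/1.27=366.1434; Δ=(515.6388−249.7958)/(515.6388−281.9320)=1.1375; B=V−Δ·S=-55.8297
Node (1,0) S=145.9200: V=(p*·159.2249+(1−p*)·0.0000)/1.27=101.4932; Δ=(159.2249−0.0000)/(202.8288−110.8992)=1.7320; B=V−Δ·S=-151.2448
Node (1,1) S=266.8800: V=(p*·366.1434+(1−p*)·159.2249)/1.27=257.2680; Δ=(366.1434−159.2249)/(370.9632−202.8288)=1.2307; B=V−Δ·S=-71.1740
Node (0,0) S=192.0000: V=(p*·257.2680+(1−p*)·101.4932)/1.27=179.2099; Δ=(257.2680−101.4932)/(266.8800−145.9200)=1.2878; B=V−Δ·S=-68.0516
Check: Δ(0,0)·S0 + B(0,0) = 179.2099 = V0.

(0,0): Delta=1.2878 Bond=-68.0516
(1,0): Delta=1.7320 Bond=-151.2448
(1,1): Delta=1.2307 Bond=-71.1740
(2,0): Delta=0.0000 Bond=0.0000
(2,1): Delta=1.9549 Bond=-237.2763
(2,2): Delta=1.1375 Bond=-55.8297
(3,0): Delta=0.0000 Bond=0.0000
(3,1): Delta=0.0000 Bond=0.0000
(3,2): Delta=2.2063 Bond=-372.2447
(3,3): Delta=1.0000 Bond=0.0000
V0=179.2099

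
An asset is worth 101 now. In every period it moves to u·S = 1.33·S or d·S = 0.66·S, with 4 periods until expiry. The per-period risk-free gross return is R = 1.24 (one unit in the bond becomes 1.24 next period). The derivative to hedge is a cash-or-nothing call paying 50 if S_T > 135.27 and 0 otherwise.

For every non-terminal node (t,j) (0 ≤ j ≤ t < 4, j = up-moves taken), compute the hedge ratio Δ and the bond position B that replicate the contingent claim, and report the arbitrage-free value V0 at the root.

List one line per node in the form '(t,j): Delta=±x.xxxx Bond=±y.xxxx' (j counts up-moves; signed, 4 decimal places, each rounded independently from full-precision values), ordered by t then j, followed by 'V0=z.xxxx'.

(0,0): Delta=0.1170 Bond=7.4282
(1,0): Delta=0.5456 Bond=-19.3589
(1,1): Delta=0.0840 Bond=13.6443
(2,0): Delta=0.0000 Bond=0.0000
(2,1): Delta=0.5876 Bond=-27.7299
(2,2): Delta=0.0452 Bond=23.8472
(3,0): Delta=0.0000 Bond=0.0000
(3,1): Delta=0.0000 Bond=0.0000
(3,2): Delta=0.6329 Bond=-39.7208
(3,3): Delta=0.0000 Bond=40.3226
V0=19.2485

Under the risk-neutral measure, an up-move has probability p* = (R−d)/(u−d) = 0.8657 and values discount at R = 1.24.
Terminal values V(4,·): V(4,0)=0.0000, V(4,1)=0.0000, V(4,2)=0.0000, V(4,3)=50.0000, V(4,4)=50.0000
(3,0): S=29.0371. Δ = (V_up−V_dn)/(S_up−S_dn) = (0.0000−0.0000)/(38.6193−19.1645) = 0.0000. V = [p*·0.0000 + (1−p*)·0.0000]/1.24 = 0.0000. B = V − Δ·S = 0.0000.
(3,1): S=58.5141. Δ = (V_up−V_dn)/(S_up−S_dn) = (0.0000−0.0000)/(77.8238−38.6193) = 0.0000. V = [p*·0.0000 + (1−p*)·0.0000]/1.24 = 0.0000. B = V − Δ·S = 0.0000.
(3,2): S=117.9149. Δ = (V_up−V_dn)/(S_up−S_dn) = (50.0000−0.0000)/(156.8268−77.8238) = 0.6329. V = [p*·50.0000 + (1−p*)·0.0000]/1.24 = 34.9061. B = V − Δ·S = -39.7208.
(3,3): S=237.6163. Δ = (V_up−V_dn)/(S_up−S_dn) = (50.0000−50.0000)/(316.0297−156.8268) = 0.0000. V = [p*·50.0000 + (1−p*)·50.0000]/1.24 = 40.3226. B = V − Δ·S = 40.3226.
(2,0): S=43.9956. Δ = (V_up−V_dn)/(S_up−S_dn) = (0.0000−0.0000)/(58.5141−29.0371) = 0.0000. V = [p*·0.0000 + (1−p*)·0.0000]/1.24 = 0.0000. B = V − Δ·S = 0.0000.
(2,1): S=88.6578. Δ = (V_up−V_dn)/(S_up−S_dn) = (34.9061−0.0000)/(117.9149−58.5141) = 0.5876. V = [p*·34.9061 + (1−p*)·0.0000]/1.24 = 24.3687. B = V − Δ·S = -27.7299.
(2,2): S=178.6589. Δ = (V_up−V_dn)/(S_up−S_dn) = (40.3226−34.9061)/(237.6163−117.9149) = 0.0452. V = [p*·40.3226 + (1−p*)·34.9061]/1.24 = 31.9314. B = V − Δ·S = 23.8472.
(1,0): S=66.6600. Δ = (V_up−V_dn)/(S_up−S_dn) = (24.3687−0.0000)/(88.6578−43.9956) = 0.5456. V = [p*·24.3687 + (1−p*)·0.0000]/1.24 = 17.0124. B = V − Δ·S = -19.3589.
(1,1): S=134.3300. Δ = (V_up−V_dn)/(S_up−S_dn) = (31.9314−24.3687)/(178.6589−88.6578) = 0.0840. V = [p*·31.9314 + (1−p*)·24.3687]/1.24 = 24.9319. B = V − Δ·S = 13.6443.
(0,0): S=101.0000. Δ = (V_up−V_dn)/(S_up−S_dn) = (24.9319−17.0124)/(134.3300−66.6600) = 0.1170. V = [p*·24.9319 + (1−p*)·17.0124]/1.24 = 19.2485. B = V − Δ·S = 7.4282.
The time-0 hedge costs 19.2485, which is the no-arbitrage price.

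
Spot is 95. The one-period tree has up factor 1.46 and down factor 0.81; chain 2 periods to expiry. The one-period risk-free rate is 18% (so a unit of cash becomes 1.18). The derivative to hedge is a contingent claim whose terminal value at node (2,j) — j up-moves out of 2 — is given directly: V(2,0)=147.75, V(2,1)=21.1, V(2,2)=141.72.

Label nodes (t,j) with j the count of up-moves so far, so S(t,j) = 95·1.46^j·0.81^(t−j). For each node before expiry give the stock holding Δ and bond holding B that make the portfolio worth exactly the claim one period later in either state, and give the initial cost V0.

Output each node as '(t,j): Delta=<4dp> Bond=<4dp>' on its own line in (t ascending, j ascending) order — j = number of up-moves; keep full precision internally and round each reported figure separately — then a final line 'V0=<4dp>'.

(0,0): Delta=0.1936 Bond=41.7133
(1,0): Delta=-2.5321 Bond=258.9622
(1,1): Delta=1.3379 Bond=-109.5009
V0=60.1014

Risk-neutral probability p* = (R−d)/(u−d) = (1.18−0.81)/(1.46−0.81) = 0.5692.
At expiry t=2: V(2,0)=147.7500, V(2,1)=21.1000, V(2,2)=141.7200
Node (1,0) S=76.9500: V=(p*·21.1000+(1−p*)·147.7500)/1.18=64.1160; Δ=(21.1000−147.7500)/(112.3470−62.3295)=-2.5321; B=V−Δ·S=258.9622
Node (1,1) S=138.7000: V=(p*·141.7200+(1−p*)·21.1000)/1.18=76.0683; Δ=(141.7200−21.1000)/(202.5020−112.3470)=1.3379; B=V−Δ·S=-109.5009
Node (0,0) S=95.0000: V=(p*·76.0683+(1−p*)·64.1160)/1.18=60.1014; Δ=(76.0683−64.1160)/(138.7000−76.9500)=0.1936; B=V−Δ·S=41.7133
Self-financing check: at every node Δ·S+B equals the discounted successor values.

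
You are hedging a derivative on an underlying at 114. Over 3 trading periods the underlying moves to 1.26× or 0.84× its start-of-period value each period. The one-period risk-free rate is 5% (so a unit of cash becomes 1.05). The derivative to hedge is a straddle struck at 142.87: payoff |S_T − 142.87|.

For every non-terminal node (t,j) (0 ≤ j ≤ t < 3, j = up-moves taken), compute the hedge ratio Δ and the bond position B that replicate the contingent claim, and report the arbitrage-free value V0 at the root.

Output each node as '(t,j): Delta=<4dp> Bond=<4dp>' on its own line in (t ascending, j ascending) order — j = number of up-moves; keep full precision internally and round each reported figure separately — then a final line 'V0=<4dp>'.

(0,0): Delta=-0.1065 Bond=45.8852
(1,0): Delta=-0.7831 Bond=112.9731
(1,1): Delta=0.3446 Bond=-16.6142
(2,0): Delta=-1.0000 Bond=136.0667
(2,1): Delta=-0.6385 Bond=101.1769
(2,2): Delta=1.0000 Bond=-136.0667
V0=33.7440

Risk-neutral probability p* = (R−d)/(u−d) = (1.05−0.84)/(1.26−0.84) = 0.5000.
Terminal values V(3,·): V(3,0)=75.3017, V(3,1)=41.5176, V(3,2)=9.1586, V(3,3)=85.1729
Node (2,0) S=80.4384: V=(p*·41.5176+(1−p*)·75.3017)/1.05=55.6283; Δ=(41.5176−75.3017)/(101.3524−67.5683)=-1.0000; B=V−Δ·S=136.0667
Node (2,1) S=120.6576: V=(p*·9.1586+(1−p*)·41.5176)/1.05=24.1315; Δ=(9.1586−41.5176)/(152.0286−101.3524)=-0.6385; B=V−Δ·S=101.1769
Node (2,2) S=180.9864: V=(p*·85.1729+(1−p*)·9.1586)/1.05=44.9197; Δ=(85.1729−9.1586)/(228.0429−152.0286)=1.0000; B=V−Δ·S=-136.0667
Node (1,0) S=95.7600: V=(p*·24.1315+(1−p*)·55.6283)/1.05=37.9809; Δ=(24.1315−55.6283)/(120.6576−80.4384)=-0.7831; B=V−Δ·S=112.9731
Node (1,1) S=143.6400: V=(p*·44.9197+(1−p*)·24.1315)/1.05=32.8815; Δ=(44.9197−24.1315)/(180.9864−120.6576)=0.3446; B=V−Δ·S=-16.6142
Node (0,0) S=114.0000: V=(p*·32.8815+(1−p*)·37.9809)/1.05=33.7440; Δ=(32.8815−37.9809)/(143.6400−95.7600)=-0.1065; B=V−Δ·S=45.8852
Self-financing check: at every node Δ·S+B equals the discounted successor values.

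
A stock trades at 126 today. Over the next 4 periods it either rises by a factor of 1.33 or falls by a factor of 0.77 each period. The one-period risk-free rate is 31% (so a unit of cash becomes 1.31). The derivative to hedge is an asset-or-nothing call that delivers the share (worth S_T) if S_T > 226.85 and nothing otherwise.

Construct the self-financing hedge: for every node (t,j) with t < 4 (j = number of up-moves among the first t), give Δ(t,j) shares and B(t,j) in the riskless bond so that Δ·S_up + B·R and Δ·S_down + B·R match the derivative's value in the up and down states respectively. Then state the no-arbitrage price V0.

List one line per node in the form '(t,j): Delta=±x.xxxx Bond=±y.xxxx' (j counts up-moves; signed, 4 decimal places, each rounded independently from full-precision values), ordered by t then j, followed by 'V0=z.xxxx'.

(0,0): Delta=1.0817 Bond=-10.6172
(1,0): Delta=2.2763 Bond=-129.8125
(1,1): Delta=1.0561 Bond=-9.6157
(2,0): Delta=0.0000 Bond=0.0000
(2,1): Delta=2.3251 Bond=-176.3527
(2,2): Delta=1.0289 Bond=-6.5316
(3,0): Delta=0.0000 Bond=0.0000
(3,1): Delta=0.0000 Bond=0.0000
(3,2): Delta=2.3750 Bond=-239.5784
(3,3): Delta=1.0000 Bond=0.0000
V0=125.6761

Under the risk-neutral measure, an up-move has probability p* = (R−d)/(u−d) = 0.9643 and values discount at R = 1.31.
Payoff layer (t=4): V(4,0)=0.0000, V(4,1)=0.0000, V(4,2)=0.0000, V(4,3)=228.2528, V(4,4)=394.2549
Node (3,0) S=57.5232: V=(p*·0.0000+(1−p*)·0.0000)/1.31=0.0000; Δ=(0.0000−0.0000)/(76.5058−44.2928)=0.0000; B=V−Δ·S=0.0000
Node (3,1) S=99.3582: V=(p*·0.0000+(1−p*)·0.0000)/1.31=0.0000; Δ=(0.0000−0.0000)/(132.1464−76.5058)=0.0000; B=V−Δ·S=0.0000
Node (3,2) S=171.6187: V=(p*·228.2528+(1−p*)·0.0000)/1.31=168.0160; Δ=(228.2528−0.0000)/(228.2528−132.1464)=2.3750; B=V−Δ·S=-239.5784
Node (3,3) S=296.4323: V=(p*·394.2549+(1−p*)·228.2528)/1.31=296.4323; Δ=(394.2549−228.2528)/(394.2549−228.2528)=1.0000; B=V−Δ·S=0.0000
Node (2,0) S=74.7054: V=(p*·0.0000+(1−p*)·0.0000)/1.31=0.0000; Δ=(0.0000−0.0000)/(99.3582−57.5232)=0.0000; B=V−Δ·S=0.0000
Node (2,1) S=129.0366: V=(p*·168.0160+(1−p*)·0.0000)/1.31=123.6759; Δ=(168.0160−0.0000)/(171.6187−99.3582)=2.3251; B=V−Δ·S=-176.3527
Node (2,2) S=222.8814: V=(p*·296.4323+(1−p*)·168.0160)/1.31=222.7832; Δ=(296.4323−168.0160)/(296.4323−171.6187)=1.0289; B=V−Δ·S=-6.5316
Node (1,0) S=97.0200: V=(p*·123.6759+(1−p*)·0.0000)/1.31=91.0373; Δ=(123.6759−0.0000)/(129.0366−74.7054)=2.2763; B=V−Δ·S=-129.8125
Node (1,1) S=167.5800: V=(p*·222.7832+(1−p*)·123.6759)/1.31=167.3616; Δ=(222.7832−123.6759)/(222.8814−129.0366)=1.0561; B=V−Δ·S=-9.6157
Node (0,0) S=126.0000: V=(p*·167.3616+(1−p*)·91.0373)/1.31=125.6761; Δ=(167.3616−91.0373)/(167.5800−97.0200)=1.0817; B=V−Δ·S=-10.6172
The time-0 hedge costs 125.6761, which is the no-arbitrage price.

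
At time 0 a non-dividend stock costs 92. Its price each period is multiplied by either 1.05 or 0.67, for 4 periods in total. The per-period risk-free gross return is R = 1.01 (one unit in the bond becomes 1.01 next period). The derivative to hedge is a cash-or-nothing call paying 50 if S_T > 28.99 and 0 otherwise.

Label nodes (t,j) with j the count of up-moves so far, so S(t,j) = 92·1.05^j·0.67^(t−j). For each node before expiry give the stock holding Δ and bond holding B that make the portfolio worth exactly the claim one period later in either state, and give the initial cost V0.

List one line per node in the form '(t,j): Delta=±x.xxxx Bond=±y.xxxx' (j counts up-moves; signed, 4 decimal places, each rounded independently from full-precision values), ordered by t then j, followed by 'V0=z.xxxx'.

(0,0): Delta=0.0016 Bond=47.8942
(1,0): Delta=0.0232 Bond=47.0437
(1,1): Delta=0.0000 Bond=48.5295
(2,0): Delta=0.3321 Bond=34.7584
(2,1): Delta=0.0000 Bond=49.0148
(2,2): Delta=0.0000 Bond=49.0148
(3,0): Delta=4.7553 Bond=-87.2850
(3,1): Delta=0.0000 Bond=49.5050
(3,2): Delta=0.0000 Bond=49.5050
(3,3): Delta=0.0000 Bond=49.5050
V0=48.0431

No-arbitrage ⇒ martingale measure with p* = (R−d)/(u−d) = 0.8947.
Terminal values V(4,·): V(4,0)=0.0000, V(4,1)=50.0000, V(4,2)=50.0000, V(4,3)=50.0000, V(4,4)=50.0000
Node (3,0) S=27.6702: V=(p*·50.0000+(1−p*)·0.0000)/1.01=44.2939; Δ=(50.0000−0.0000)/(29.0537−18.5390)=4.7553; B=V−Δ·S=-87.2850
Node (3,1) S=43.3637: V=(p*·50.0000+(1−p*)·50.0000)/1.01=49.5050; Δ=(50.0000−50.0000)/(45.5319−29.0537)=0.0000; B=V−Δ·S=49.5050
Node (3,2) S=67.9581: V=(p*·50.0000+(1−p*)·50.0000)/1.01=49.5050; Δ=(50.0000−50.0000)/(71.3560−45.5319)=0.0000; B=V−Δ·S=49.5050
Node (3,3) S=106.5015: V=(p*·50.0000+(1−p*)·50.0000)/1.01=49.5050; Δ=(50.0000−50.0000)/(111.8266−71.3560)=0.0000; B=V−Δ·S=49.5050
Node (2,0) S=41.2988: V=(p*·49.5050+(1−p*)·44.2939)/1.01=48.4717; Δ=(49.5050−44.2939)/(43.3637−27.6702)=0.3321; B=V−Δ·S=34.7584
Node (2,1) S=64.7220: V=(p*·49.5050+(1−p*)·49.5050)/1.01=49.0148; Δ=(49.5050−49.5050)/(67.9581−43.3637)=0.0000; B=V−Δ·S=49.0148
Node (2,2) S=101.4300: V=(p*·49.5050+(1−p*)·49.5050)/1.01=49.0148; Δ=(49.5050−49.5050)/(106.5015−67.9581)=0.0000; B=V−Δ·S=49.0148
Node (1,0) S=61.6400: V=(p*·49.0148+(1−p*)·48.4717)/1.01=48.4729; Δ=(49.0148−48.4717)/(64.7220−41.2988)=0.0232; B=V−Δ·S=47.0437
Node (1,1) S=96.6000: V=(p*·49.0148+(1−p*)·49.0148)/1.01=48.5295; Δ=(49.0148−49.0148)/(101.4300−64.7220)=0.0000; B=V−Δ·S=48.5295
Node (0,0) S=92.0000: V=(p*·48.5295+(1−p*)·48.4729)/1.01=48.0431; Δ=(48.5295−48.4729)/(96.6000−61.6400)=0.0016; B=V−Δ·S=47.8942
The time-0 hedge costs 48.0431, which is the no-arbitrage price.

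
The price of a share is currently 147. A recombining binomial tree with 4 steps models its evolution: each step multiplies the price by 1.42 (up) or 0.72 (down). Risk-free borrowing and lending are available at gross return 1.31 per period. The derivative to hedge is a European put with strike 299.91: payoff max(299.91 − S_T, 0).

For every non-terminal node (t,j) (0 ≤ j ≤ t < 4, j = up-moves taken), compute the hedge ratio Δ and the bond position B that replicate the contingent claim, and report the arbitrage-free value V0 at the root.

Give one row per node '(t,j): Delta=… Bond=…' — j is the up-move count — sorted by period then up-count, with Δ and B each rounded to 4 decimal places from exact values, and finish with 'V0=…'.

Under the risk-neutral measure, an up-move has probability p* = (R−d)/(u−d) = 0.8429 and values discount at R = 1.31.
At expiry t=4: V(4,0)=260.4054, V(4,1)=221.9982, V(4,2)=146.2506, V(4,3)=0.0000, V(4,4)=0.0000
Node (3,0) S=54.8675: V=(p*·221.9982+(1−p*)·260.4054)/1.31=174.0715; Δ=(221.9982−260.4054)/(77.9118−39.5046)=-1.0000; B=V−Δ·S=228.9389
Node (3,1) S=108.2108: V=(p*·146.2506+(1−p*)·221.9982)/1.31=120.7281; Δ=(146.2506−221.9982)/(153.6594−77.9118)=-1.0000; B=V−Δ·S=228.9389
Node (3,2) S=213.4158: V=(p*·0.0000+(1−p*)·146.2506)/1.31=17.5437; Δ=(0.0000−146.2506)/(303.0504−153.6594)=-0.9790; B=V−Δ·S=226.4732
Node (3,3) S=420.9033: V=(p*·0.0000+(1−p*)·0.0000)/1.31=0.0000; Δ=(0.0000−0.0000)/(597.6827−303.0504)=0.0000; B=V−Δ·S=0.0000
Node (2,0) S=76.2048: V=(p*·120.7281+(1−p*)·174.0715)/1.31=98.5577; Δ=(120.7281−174.0715)/(108.2108−54.8675)=-1.0000; B=V−Δ·S=174.7625
Node (2,1) S=150.2928: V=(p*·17.5437+(1−p*)·120.7281)/1.31=25.7698; Δ=(17.5437−120.7281)/(213.4158−108.2108)=-0.9808; B=V−Δ·S=173.1761
Node (2,2) S=296.4108: V=(p*·0.0000+(1−p*)·17.5437)/1.31=2.1045; Δ=(0.0000−17.5437)/(420.9033−213.4158)=-0.0846; B=V−Δ·S=27.1669
Node (1,0) S=105.8400: V=(p*·25.7698+(1−p*)·98.5577)/1.31=28.4030; Δ=(25.7698−98.5577)/(150.2928−76.2048)=-0.9825; B=V−Δ·S=132.3858
Node (1,1) S=208.7400: V=(p*·2.1045+(1−p*)·25.7698)/1.31=4.4453; Δ=(2.1045−25.7698)/(296.4108−150.2928)=-0.1620; B=V−Δ·S=38.2528
Node (0,0) S=147.0000: V=(p*·4.4453+(1−p*)·28.4030)/1.31=6.2672; Δ=(4.4453−28.4030)/(208.7400−105.8400)=-0.2328; B=V−Δ·S=40.4925
The time-0 hedge costs 6.2672, which is the no-arbitrage price.

(0,0): Delta=-0.2328 Bond=40.4925
(1,0): Delta=-0.9825 Bond=132.3858
(1,1): Delta=-0.1620 Bond=38.2528
(2,0): Delta=-1.0000 Bond=174.7625
(2,1): Delta=-0.9808 Bond=173.1761
(2,2): Delta=-0.0846 Bond=27.1669
(3,0): Delta=-1.0000 Bond=228.9389
(3,1): Delta=-1.0000 Bond=228.9389
(3,2): Delta=-0.9790 Bond=226.4732
(3,3): Delta=0.0000 Bond=0.0000
V0=6.2672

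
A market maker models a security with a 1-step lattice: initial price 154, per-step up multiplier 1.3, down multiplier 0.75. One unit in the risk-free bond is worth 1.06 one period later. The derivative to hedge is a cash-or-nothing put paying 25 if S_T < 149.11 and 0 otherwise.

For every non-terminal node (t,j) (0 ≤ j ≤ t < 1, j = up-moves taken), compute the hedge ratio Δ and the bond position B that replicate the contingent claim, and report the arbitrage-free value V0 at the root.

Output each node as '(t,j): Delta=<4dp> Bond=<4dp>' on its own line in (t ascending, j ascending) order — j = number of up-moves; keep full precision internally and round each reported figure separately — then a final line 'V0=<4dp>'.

(0,0): Delta=-0.2952 Bond=55.7461
V0=10.2916

Risk-neutral probability p* = (R−d)/(u−d) = (1.06−0.75)/(1.3−0.75) = 0.5636.
Terminal payoffs: V(1,0)=25.0000, V(1,1)=0.0000
(0,0): S=154.0000. Δ = (V_up−V_dn)/(S_up−S_dn) = (0.0000−25.0000)/(200.2000−115.5000) = -0.2952. V = [p*·0.0000 + (1−p*)·25.0000]/1.06 = 10.2916. B = V − Δ·S = 55.7461.
Root portfolio cost Δ·154+B reproduces V0=10.2916.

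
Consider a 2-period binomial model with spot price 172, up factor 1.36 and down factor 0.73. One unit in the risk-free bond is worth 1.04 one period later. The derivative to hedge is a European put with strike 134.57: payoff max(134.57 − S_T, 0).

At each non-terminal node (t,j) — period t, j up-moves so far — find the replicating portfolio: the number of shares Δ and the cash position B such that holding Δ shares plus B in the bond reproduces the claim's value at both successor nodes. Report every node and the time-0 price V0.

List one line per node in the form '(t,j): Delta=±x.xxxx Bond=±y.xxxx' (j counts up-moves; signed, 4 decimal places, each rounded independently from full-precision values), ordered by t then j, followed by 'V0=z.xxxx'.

The replicating-portfolio and risk-neutral prices coincide; use p* = (1.04−0.73)/(1.36−0.73) = 0.4921 for the latter.
Payoff layer (t=2): V(2,0)=42.9112, V(2,1)=0.0000, V(2,2)=0.0000
(1,0): S=125.5600. Δ = (V_up−V_dn)/(S_up−S_dn) = (0.0000−42.9112)/(170.7616−91.6588) = -0.5425. V = [p*·0.0000 + (1−p*)·42.9112]/1.04 = 20.9579. B = V − Δ·S = 89.0709.
(1,1): S=233.9200. Δ = (V_up−V_dn)/(S_up−S_dn) = (0.0000−0.0000)/(318.1312−170.7616) = 0.0000. V = [p*·0.0000 + (1−p*)·0.0000]/1.04 = 0.0000. B = V − Δ·S = 0.0000.
(0,0): S=172.0000. Δ = (V_up−V_dn)/(S_up−S_dn) = (0.0000−20.9579)/(233.9200−125.5600) = -0.1934. V = [p*·0.0000 + (1−p*)·20.9579]/1.04 = 10.2358. B = V − Δ·S = 43.5023.
Each (Δ,B) replicates both successor values, so the strategy is self-financing and V0 is arbitrage-free.

(0,0): Delta=-0.1934 Bond=43.5023
(1,0): Delta=-0.5425 Bond=89.0709
(1,1): Delta=0.0000 Bond=0.0000
V0=10.2358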